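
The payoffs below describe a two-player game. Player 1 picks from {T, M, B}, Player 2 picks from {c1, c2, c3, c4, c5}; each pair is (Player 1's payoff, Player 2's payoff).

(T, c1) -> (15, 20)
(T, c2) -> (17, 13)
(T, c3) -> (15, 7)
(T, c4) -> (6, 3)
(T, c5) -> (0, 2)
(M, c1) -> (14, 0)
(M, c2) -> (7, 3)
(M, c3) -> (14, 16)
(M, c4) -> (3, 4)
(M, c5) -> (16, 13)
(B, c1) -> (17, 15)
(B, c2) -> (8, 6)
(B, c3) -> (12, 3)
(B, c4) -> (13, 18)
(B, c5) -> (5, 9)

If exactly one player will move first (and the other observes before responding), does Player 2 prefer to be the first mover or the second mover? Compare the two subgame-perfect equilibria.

If Player 1 leads: Player 2's best replies are T→c1, M→c3, B→c4; Player 1's induced payoffs 15, 14, 13; outcome (T, c1), payoffs (15, 20).
If Player 2 leads: Player 1's best replies are c1→B, c2→T, c3→T, c4→B, c5→M; Player 2's induced payoffs 15, 13, 7, 18, 13; outcome (B, c4), payoffs (13, 18).
Player 2 gets 18 moving first and 20 moving second, so Player 2 prefers to move second.

second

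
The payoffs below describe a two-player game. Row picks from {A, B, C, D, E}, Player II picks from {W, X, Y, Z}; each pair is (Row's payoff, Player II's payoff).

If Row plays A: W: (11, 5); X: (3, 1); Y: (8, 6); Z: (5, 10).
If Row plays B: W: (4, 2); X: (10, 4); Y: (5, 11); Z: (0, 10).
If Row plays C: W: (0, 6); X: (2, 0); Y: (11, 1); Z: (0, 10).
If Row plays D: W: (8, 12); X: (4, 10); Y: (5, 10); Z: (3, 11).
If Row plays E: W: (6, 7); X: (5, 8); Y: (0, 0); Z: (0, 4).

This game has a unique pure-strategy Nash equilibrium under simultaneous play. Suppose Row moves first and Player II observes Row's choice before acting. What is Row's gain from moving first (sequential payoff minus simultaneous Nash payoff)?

3

Work backward from Player II's decision.
- A: BR = Z, leader payoff 5.
- B: BR = Y, leader payoff 5.
- C: BR = Z, leader payoff 0.
- D: BR = W, leader payoff 8.
- E: BR = X, leader payoff 5.
Maximizing over 5, 5, 0, 8, 5, Row chooses D. Subgame-perfect outcome: (D, W) with payoffs (8, 12).
Now find the simultaneous Nash equilibrium.
Row's best replies: W→A; X→B; Y→C; Z→A.
Player II's best replies: A→Z; B→Y; C→Z; D→W; E→X.
The unique mutual best reply is (A, Z), giving (5, 10).
Row's commitment gain: 8 − 5 = 3.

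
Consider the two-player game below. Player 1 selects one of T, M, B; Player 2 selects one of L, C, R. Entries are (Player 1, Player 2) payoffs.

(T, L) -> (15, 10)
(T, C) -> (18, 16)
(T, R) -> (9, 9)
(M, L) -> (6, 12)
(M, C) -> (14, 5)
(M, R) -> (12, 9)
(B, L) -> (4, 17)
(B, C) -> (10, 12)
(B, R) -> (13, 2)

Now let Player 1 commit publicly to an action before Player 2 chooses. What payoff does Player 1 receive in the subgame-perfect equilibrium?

18

Solve by backward induction (Player 1 leads).
- T: Player 2 compares 10, 16, 9 and picks C; Player 1 would get 18.
- M: Player 2 compares 12, 5, 9 and picks L; Player 1 would get 6.
- B: Player 2 compares 17, 12, 2 and picks L; Player 1 would get 4.
Among 18, 6, 4, the best is 18 at T. Subgame-perfect outcome: (T, C) with payoffs (18, 16).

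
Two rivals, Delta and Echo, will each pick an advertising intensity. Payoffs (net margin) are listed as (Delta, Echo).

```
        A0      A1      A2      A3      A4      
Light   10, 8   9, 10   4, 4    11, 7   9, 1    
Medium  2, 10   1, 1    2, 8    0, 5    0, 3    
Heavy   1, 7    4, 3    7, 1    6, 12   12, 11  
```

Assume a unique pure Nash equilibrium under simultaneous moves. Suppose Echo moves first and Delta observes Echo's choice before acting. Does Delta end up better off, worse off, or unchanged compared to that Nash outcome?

better off

Delta best-responds to each possible Echo move:
- A0: BR = Light, leader payoff 8.
- A1: BR = Light, leader payoff 10.
- A2: BR = Heavy, leader payoff 1.
- A3: BR = Light, leader payoff 7.
- A4: BR = Heavy, leader payoff 11.
Maximizing over 8, 10, 1, 7, 11, Echo chooses A4. Subgame-perfect outcome: (Heavy, A4) with payoffs (12, 11).
Now find the simultaneous Nash equilibrium.
Delta's best replies: A0→Light; A1→Light; A2→Heavy; A3→Light; A4→Heavy.
Echo's best replies: Light→A1; Medium→A0; Heavy→A3.
The unique mutual best reply is (Light, A1), giving (9, 10).
Delta earns 12 sequentially versus 9 at the Nash outcome: better off.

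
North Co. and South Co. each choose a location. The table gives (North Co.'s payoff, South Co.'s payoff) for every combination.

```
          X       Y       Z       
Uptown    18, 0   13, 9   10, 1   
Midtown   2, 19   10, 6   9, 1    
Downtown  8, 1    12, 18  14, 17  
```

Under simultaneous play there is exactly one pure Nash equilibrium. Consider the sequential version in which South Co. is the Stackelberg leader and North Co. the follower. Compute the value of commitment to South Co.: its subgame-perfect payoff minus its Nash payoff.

North Co. best-responds to each possible South Co. move:
- X: BR = Uptown, leader payoff 0.
- Y: BR = Uptown, leader payoff 9.
- Z: BR = Downtown, leader payoff 17.
Among 0, 9, 17, the best is 17 at Z. Subgame-perfect outcome: (Downtown, Z) with payoffs (14, 17).
Now find the simultaneous Nash equilibrium.
North Co.'s best replies: X→Uptown; Y→Uptown; Z→Downtown.
South Co.'s best replies: Uptown→Y; Midtown→X; Downtown→Y.
The unique mutual best reply is (Uptown, Y), giving (13, 9).
South Co.'s commitment gain: 17 − 9 = 8.

8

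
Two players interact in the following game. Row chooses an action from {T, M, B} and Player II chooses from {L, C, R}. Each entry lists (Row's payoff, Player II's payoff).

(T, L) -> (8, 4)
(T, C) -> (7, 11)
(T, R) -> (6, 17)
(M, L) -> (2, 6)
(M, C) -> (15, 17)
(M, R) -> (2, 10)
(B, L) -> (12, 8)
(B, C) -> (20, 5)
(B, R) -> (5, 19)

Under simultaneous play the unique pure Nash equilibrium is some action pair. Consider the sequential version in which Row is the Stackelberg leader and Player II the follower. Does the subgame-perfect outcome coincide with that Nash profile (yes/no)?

no

Solve by backward induction (Row leads).
- T: BR = R, leader payoff 6.
- M: BR = C, leader payoff 15.
- B: BR = R, leader payoff 5.
Row's induced payoffs are 6, 15, 5, so Row commits to M. Subgame-perfect outcome: (M, C) with payoffs (15, 17).
Under simultaneous play:
Row's best replies: L→B; C→B; R→T.
Player II's best replies: T→R; M→C; B→R.
Only (T, R) has each player best-responding; Nash payoffs (6, 17).
Sequential outcome (M, C) differs from the Nash profile (T, R).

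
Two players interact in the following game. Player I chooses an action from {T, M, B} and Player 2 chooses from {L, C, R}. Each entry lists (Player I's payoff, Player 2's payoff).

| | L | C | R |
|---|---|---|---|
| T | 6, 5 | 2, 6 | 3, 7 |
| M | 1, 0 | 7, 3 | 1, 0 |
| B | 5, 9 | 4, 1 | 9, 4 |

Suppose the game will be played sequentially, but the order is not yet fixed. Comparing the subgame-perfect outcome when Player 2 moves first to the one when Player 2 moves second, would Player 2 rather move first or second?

first

If Player I leads: Player 2's best replies are T→R, M→C, B→L; Player I's induced payoffs 3, 7, 5; outcome (M, C), payoffs (7, 3).
If Player 2 leads: Player I's best replies are L→T, C→M, R→B; Player 2's induced payoffs 5, 3, 4; outcome (T, L), payoffs (6, 5).
Player 2 gets 5 moving first and 3 moving second, so Player 2 prefers to move first.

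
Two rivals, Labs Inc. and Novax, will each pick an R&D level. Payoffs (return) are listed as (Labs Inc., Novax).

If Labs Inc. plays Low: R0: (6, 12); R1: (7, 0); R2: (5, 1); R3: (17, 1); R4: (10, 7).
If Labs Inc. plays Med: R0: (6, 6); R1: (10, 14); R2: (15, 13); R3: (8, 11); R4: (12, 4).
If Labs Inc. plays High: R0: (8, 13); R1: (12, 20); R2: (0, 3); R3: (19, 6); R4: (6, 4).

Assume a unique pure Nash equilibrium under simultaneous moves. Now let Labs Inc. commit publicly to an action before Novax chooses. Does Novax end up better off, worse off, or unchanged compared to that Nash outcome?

unchanged

Novax best-responds to each possible Labs Inc. move:
- Low: Novax compares 12, 0, 1, 1, 7 and picks R0; Labs Inc. would get 6.
- Med: Novax compares 6, 14, 13, 11, 4 and picks R1; Labs Inc. would get 10.
- High: Novax compares 13, 20, 3, 6, 4 and picks R1; Labs Inc. would get 12.
Labs Inc.'s induced payoffs are 6, 10, 12, so Labs Inc. commits to High. Subgame-perfect outcome: (High, R1) with payoffs (12, 20).
For the simultaneous game, intersect best replies.
Labs Inc.'s best replies: R0→High; R1→High; R2→Med; R3→High; R4→Med.
Novax's best replies: Low→R0; Med→R1; High→R1.
Only (High, R1) has each player best-responding; Nash payoffs (12, 20).
Novax earns 20 sequentially versus 20 at the Nash outcome: unchanged.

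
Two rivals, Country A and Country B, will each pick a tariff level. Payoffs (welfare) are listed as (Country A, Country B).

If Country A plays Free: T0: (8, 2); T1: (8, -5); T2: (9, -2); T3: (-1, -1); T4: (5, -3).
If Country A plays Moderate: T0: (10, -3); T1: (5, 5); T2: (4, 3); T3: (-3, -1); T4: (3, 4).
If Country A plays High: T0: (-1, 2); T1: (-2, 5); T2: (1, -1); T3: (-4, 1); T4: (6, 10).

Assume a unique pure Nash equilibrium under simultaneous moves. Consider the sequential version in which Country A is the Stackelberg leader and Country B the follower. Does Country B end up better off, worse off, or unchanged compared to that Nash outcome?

Backward induction with Country A moving first.
- Free: BR = T0, leader payoff 8.
- Moderate: BR = T1, leader payoff 5.
- High: BR = T4, leader payoff 6.
Maximizing over 8, 5, 6, Country A chooses Free. Subgame-perfect outcome: (Free, T0) with payoffs (8, 2).
Under simultaneous play:
Country A's best replies: T0→Moderate; T1→Free; T2→Free; T3→Free; T4→High.
Country B's best replies: Free→T0; Moderate→T1; High→T4.
Only (High, T4) has each player best-responding; Nash payoffs (6, 10).
Country B earns 2 sequentially versus 10 at the Nash outcome: worse off.

worse off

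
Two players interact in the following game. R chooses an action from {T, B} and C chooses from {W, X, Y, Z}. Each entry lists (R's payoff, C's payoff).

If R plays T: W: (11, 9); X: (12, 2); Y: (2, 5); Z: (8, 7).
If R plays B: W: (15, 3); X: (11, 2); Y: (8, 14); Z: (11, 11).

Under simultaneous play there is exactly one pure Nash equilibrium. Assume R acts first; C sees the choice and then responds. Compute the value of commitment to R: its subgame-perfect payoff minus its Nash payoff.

Work backward from C's decision.
- T → C plays W (best of 9, 2, 5, 7); R gets 11.
- B → C plays Y (best of 3, 2, 14, 11); R gets 8.
Maximizing over 11, 8, R chooses T. Subgame-perfect outcome: (T, W) with payoffs (11, 9).
For the simultaneous game, intersect best replies.
R's best replies: W→B; X→T; Y→B; Z→B.
C's best replies: T→W; B→Y.
Only (B, Y) has each player best-responding; Nash payoffs (8, 14).
R's commitment gain: 11 − 8 = 3.

3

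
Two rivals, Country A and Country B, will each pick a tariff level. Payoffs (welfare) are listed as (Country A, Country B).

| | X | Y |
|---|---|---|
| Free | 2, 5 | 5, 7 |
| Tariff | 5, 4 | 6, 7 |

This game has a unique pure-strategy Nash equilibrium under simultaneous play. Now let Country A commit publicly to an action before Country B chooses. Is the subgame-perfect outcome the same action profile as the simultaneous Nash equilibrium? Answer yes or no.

yes

Country B best-responds to each possible Country A move:
- Free → Country B plays Y (best of 5, 7); Country A gets 5.
- Tariff → Country B plays Y (best of 4, 7); Country A gets 6.
Maximizing over 5, 6, Country A chooses Tariff. Subgame-perfect outcome: (Tariff, Y) with payoffs (6, 7).
For the simultaneous game, intersect best replies.
Country A's best replies: X→Tariff; Y→Tariff.
Country B's best replies: Free→Y; Tariff→Y.
Only (Tariff, Y) has each player best-responding; Nash payoffs (6, 7).
Sequential outcome (Tariff, Y) coincides with the Nash profile (Tariff, Y).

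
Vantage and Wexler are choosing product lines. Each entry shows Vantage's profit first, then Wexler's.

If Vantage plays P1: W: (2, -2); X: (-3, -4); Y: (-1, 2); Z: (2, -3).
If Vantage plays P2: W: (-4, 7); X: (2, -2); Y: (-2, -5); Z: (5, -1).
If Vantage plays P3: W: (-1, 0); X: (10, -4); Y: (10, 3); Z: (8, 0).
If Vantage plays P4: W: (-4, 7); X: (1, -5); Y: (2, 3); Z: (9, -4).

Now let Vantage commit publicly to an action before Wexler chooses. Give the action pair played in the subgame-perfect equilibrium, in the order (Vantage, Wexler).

(P3, Y)

Solve by backward induction (Vantage leads).
- P1 → Wexler plays Y (best of -2, -4, 2, -3); Vantage gets -1.
- P2 → Wexler plays W (best of 7, -2, -5, -1); Vantage gets -4.
- P3 → Wexler plays Y (best of 0, -4, 3, 0); Vantage gets 10.
- P4 → Wexler plays W (best of 7, -5, 3, -4); Vantage gets -4.
Vantage's induced payoffs are -1, -4, 10, -4, so Vantage commits to P3. Subgame-perfect outcome: (P3, Y) with payoffs (10, 3).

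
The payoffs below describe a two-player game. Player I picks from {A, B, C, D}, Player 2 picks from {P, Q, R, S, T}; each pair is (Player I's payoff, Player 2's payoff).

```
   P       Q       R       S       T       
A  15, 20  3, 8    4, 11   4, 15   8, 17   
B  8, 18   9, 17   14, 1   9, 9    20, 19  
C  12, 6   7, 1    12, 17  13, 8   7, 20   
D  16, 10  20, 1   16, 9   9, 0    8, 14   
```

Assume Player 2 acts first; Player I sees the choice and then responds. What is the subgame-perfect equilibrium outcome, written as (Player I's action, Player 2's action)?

(B, T)

Solve by backward induction (Player 2 leads).
- P → Player I plays D (best of 15, 8, 12, 16); Player 2 gets 10.
- Q → Player I plays D (best of 3, 9, 7, 20); Player 2 gets 1.
- R → Player I plays D (best of 4, 14, 12, 16); Player 2 gets 9.
- S → Player I plays C (best of 4, 9, 13, 9); Player 2 gets 8.
- T → Player I plays B (best of 8, 20, 7, 8); Player 2 gets 19.
Maximizing over 10, 1, 9, 8, 19, Player 2 chooses T. Subgame-perfect outcome: (B, T) with payoffs (20, 19).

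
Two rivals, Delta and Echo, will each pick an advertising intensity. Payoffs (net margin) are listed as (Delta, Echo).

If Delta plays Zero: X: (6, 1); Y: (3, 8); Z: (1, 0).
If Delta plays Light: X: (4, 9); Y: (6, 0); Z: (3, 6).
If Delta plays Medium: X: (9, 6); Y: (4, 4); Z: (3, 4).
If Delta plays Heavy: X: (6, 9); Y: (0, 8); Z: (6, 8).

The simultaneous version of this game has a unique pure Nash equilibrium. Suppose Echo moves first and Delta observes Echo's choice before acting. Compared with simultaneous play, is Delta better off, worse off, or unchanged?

Work backward from Delta's decision.
- X: Delta compares 6, 4, 9, 6 and picks Medium; Echo would get 6.
- Y: Delta compares 3, 6, 4, 0 and picks Light; Echo would get 0.
- Z: Delta compares 1, 3, 3, 6 and picks Heavy; Echo would get 8.
Maximizing over 6, 0, 8, Echo chooses Z. Subgame-perfect outcome: (Heavy, Z) with payoffs (6, 8).
For the simultaneous game, intersect best replies.
Delta's best replies: X→Medium; Y→Light; Z→Heavy.
Echo's best replies: Zero→Y; Light→X; Medium→X; Heavy→X.
The unique mutual best reply is (Medium, X), giving (9, 6).
Delta earns 6 sequentially versus 9 at the Nash outcome: worse off.

worse off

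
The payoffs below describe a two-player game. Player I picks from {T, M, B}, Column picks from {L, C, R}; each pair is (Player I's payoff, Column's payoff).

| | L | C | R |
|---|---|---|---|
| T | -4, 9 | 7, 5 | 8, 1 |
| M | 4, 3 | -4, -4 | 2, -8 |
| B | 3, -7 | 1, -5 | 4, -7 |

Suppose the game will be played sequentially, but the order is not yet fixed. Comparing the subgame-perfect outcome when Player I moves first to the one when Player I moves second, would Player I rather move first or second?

If Player I leads: Column's best replies are T→L, M→L, B→C; Player I's induced payoffs -4, 4, 1; outcome (M, L), payoffs (4, 3).
If Column leads: Player I's best replies are L→M, C→T, R→T; Column's induced payoffs 3, 5, 1; outcome (T, C), payoffs (7, 5).
Player I gets 4 moving first and 7 moving second, so Player I prefers to move second.

second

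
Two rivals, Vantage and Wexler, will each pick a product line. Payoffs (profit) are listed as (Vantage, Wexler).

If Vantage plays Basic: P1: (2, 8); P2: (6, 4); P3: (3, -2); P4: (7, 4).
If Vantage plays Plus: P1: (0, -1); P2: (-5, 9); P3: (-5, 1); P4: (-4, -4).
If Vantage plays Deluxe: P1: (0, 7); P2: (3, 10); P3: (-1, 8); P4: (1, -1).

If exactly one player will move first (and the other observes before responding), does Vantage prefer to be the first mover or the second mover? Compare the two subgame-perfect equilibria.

If Vantage leads: Wexler's best replies are Basic→P1, Plus→P2, Deluxe→P2; Vantage's induced payoffs 2, -5, 3; outcome (Deluxe, P2), payoffs (3, 10).
If Wexler leads: Vantage's best replies are P1→Basic, P2→Basic, P3→Basic, P4→Basic; Wexler's induced payoffs 8, 4, -2, 4; outcome (Basic, P1), payoffs (2, 8).
Vantage gets 3 moving first and 2 moving second, so Vantage prefers to move first.

first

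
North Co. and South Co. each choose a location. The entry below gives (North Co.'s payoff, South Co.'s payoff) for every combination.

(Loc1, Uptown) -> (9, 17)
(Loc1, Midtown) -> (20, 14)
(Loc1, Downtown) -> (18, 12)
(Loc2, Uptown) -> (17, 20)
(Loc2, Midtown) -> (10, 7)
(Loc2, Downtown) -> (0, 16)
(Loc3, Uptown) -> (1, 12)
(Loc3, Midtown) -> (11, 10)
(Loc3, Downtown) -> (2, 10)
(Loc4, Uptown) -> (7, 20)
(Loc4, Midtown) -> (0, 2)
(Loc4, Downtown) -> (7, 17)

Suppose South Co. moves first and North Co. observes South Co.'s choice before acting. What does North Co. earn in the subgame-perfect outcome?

17

Solve by backward induction (South Co. leads).
- Uptown: BR = Loc2, leader payoff 20.
- Midtown: BR = Loc1, leader payoff 14.
- Downtown: BR = Loc1, leader payoff 12.
Maximizing over 20, 14, 12, South Co. chooses Uptown. Subgame-perfect outcome: (Loc2, Uptown) with payoffs (17, 20).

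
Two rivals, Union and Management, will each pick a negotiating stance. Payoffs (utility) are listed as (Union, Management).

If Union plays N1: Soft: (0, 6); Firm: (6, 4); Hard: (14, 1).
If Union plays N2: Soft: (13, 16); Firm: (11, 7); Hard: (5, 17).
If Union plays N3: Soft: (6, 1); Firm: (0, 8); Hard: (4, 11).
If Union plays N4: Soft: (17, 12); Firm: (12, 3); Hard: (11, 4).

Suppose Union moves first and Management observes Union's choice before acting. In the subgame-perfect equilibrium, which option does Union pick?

Backward induction with Union moving first.
- N1: BR = Soft, leader payoff 0.
- N2: BR = Hard, leader payoff 5.
- N3: BR = Hard, leader payoff 4.
- N4: BR = Soft, leader payoff 17.
Maximizing over 0, 5, 4, 17, Union chooses N4. Subgame-perfect outcome: (N4, Soft) with payoffs (17, 12).

N4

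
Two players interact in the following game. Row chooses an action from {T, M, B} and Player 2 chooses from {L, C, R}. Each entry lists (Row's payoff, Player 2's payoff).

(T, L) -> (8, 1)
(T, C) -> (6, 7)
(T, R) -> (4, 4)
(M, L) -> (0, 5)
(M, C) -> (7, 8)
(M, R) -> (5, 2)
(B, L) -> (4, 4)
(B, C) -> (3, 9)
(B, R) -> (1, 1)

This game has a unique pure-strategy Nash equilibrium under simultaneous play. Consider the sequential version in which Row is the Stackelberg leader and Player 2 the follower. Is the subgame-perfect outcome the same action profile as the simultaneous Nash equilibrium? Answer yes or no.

yes

Backward induction with Row moving first.
- T → Player 2 plays C (best of 1, 7, 4); Row gets 6.
- M → Player 2 plays C (best of 5, 8, 2); Row gets 7.
- B → Player 2 plays C (best of 4, 9, 1); Row gets 3.
Row's induced payoffs are 6, 7, 3, so Row commits to M. Subgame-perfect outcome: (M, C) with payoffs (7, 8).
Under simultaneous play:
Row's best replies: L→T; C→M; R→M.
Player 2's best replies: T→C; M→C; B→C.
Only (M, C) has each player best-responding; Nash payoffs (7, 8).
Sequential outcome (M, C) coincides with the Nash profile (M, C).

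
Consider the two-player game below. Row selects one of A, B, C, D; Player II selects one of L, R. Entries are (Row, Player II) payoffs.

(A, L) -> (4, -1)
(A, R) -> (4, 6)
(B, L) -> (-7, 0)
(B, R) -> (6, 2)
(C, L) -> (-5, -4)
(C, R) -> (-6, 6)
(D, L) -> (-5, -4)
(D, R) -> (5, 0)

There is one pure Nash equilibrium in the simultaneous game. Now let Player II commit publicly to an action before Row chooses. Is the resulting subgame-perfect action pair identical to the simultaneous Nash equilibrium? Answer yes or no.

yes

Backward induction with Player II moving first.
- L: BR = A, leader payoff -1.
- R: BR = B, leader payoff 2.
Maximizing over -1, 2, Player II chooses R. Subgame-perfect outcome: (B, R) with payoffs (6, 2).
For the simultaneous game, intersect best replies.
Row's best replies: L→A; R→B.
Player II's best replies: A→R; B→R; C→R; D→R.
Only (B, R) has each player best-responding; Nash payoffs (6, 2).
Sequential outcome (B, R) coincides with the Nash profile (B, R).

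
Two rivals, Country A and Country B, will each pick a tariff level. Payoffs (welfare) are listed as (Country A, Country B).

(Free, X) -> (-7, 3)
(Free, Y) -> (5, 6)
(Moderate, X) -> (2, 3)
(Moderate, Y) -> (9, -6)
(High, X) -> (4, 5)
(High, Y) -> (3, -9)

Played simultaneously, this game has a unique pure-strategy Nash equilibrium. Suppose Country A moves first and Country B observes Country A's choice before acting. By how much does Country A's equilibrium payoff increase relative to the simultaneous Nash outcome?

Work backward from Country B's decision.
- Free: BR = Y, leader payoff 5.
- Moderate: BR = X, leader payoff 2.
- High: BR = X, leader payoff 4.
Among 5, 2, 4, the best is 5 at Free. Subgame-perfect outcome: (Free, Y) with payoffs (5, 6).
For the simultaneous game, intersect best replies.
Country A's best replies: X→High; Y→Moderate.
Country B's best replies: Free→Y; Moderate→X; High→X.
The unique mutual best reply is (High, X), giving (4, 5).
Country A's commitment gain: 5 − 4 = 1.

1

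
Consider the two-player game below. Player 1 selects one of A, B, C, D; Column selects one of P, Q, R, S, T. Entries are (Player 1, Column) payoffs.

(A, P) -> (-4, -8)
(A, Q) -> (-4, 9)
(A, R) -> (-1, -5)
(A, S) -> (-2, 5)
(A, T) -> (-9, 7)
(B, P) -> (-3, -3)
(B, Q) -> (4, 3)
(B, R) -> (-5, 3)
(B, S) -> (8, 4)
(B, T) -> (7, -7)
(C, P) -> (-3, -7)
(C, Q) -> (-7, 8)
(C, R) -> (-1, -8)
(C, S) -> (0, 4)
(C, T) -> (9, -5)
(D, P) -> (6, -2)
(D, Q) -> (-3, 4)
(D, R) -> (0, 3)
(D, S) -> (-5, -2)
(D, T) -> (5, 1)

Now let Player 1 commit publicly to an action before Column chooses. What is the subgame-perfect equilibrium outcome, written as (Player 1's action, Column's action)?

(B, S)

Solve by backward induction (Player 1 leads).
- A: BR = Q, leader payoff -4.
- B: BR = S, leader payoff 8.
- C: BR = Q, leader payoff -7.
- D: BR = Q, leader payoff -3.
Player 1's induced payoffs are -4, 8, -7, -3, so Player 1 commits to B. Subgame-perfect outcome: (B, S) with payoffs (8, 4).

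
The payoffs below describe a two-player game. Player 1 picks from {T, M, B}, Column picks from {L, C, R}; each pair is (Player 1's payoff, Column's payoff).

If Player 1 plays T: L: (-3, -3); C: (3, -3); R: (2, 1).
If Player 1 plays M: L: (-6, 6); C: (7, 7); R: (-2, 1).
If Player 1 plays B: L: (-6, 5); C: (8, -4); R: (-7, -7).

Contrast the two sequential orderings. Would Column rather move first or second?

If Player 1 leads: Column's best replies are T→R, M→C, B→L; Player 1's induced payoffs 2, 7, -6; outcome (M, C), payoffs (7, 7).
If Column leads: Player 1's best replies are L→T, C→B, R→T; Column's induced payoffs -3, -4, 1; outcome (T, R), payoffs (2, 1).
Column gets 1 moving first and 7 moving second, so Column prefers to move second.

second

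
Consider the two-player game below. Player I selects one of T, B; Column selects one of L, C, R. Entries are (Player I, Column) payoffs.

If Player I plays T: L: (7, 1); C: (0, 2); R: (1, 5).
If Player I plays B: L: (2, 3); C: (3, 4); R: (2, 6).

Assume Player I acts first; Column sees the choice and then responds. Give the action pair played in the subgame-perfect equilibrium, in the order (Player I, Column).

(B, R)

Solve by backward induction (Player I leads).
- T: Column compares 1, 2, 5 and picks R; Player I would get 1.
- B: Column compares 3, 4, 6 and picks R; Player I would get 2.
Maximizing over 1, 2, Player I chooses B. Subgame-perfect outcome: (B, R) with payoffs (2, 6).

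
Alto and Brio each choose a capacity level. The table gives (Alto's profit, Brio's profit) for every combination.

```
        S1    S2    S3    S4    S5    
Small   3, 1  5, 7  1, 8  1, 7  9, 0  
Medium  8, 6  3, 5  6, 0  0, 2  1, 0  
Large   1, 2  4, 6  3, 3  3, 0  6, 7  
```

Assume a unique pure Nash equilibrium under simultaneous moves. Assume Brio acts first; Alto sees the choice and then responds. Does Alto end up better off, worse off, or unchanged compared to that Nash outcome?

worse off

Alto best-responds to each possible Brio move:
- S1: BR = Medium, leader payoff 6.
- S2: BR = Small, leader payoff 7.
- S3: BR = Medium, leader payoff 0.
- S4: BR = Large, leader payoff 0.
- S5: BR = Small, leader payoff 0.
Maximizing over 6, 7, 0, 0, 0, Brio chooses S2. Subgame-perfect outcome: (Small, S2) with payoffs (5, 7).
Now find the simultaneous Nash equilibrium.
Alto's best replies: S1→Medium; S2→Small; S3→Medium; S4→Large; S5→Small.
Brio's best replies: Small→S3; Medium→S1; Large→S5.
Only (Medium, S1) has each player best-responding; Nash payoffs (8, 6).
Alto earns 5 sequentially versus 8 at the Nash outcome: worse off.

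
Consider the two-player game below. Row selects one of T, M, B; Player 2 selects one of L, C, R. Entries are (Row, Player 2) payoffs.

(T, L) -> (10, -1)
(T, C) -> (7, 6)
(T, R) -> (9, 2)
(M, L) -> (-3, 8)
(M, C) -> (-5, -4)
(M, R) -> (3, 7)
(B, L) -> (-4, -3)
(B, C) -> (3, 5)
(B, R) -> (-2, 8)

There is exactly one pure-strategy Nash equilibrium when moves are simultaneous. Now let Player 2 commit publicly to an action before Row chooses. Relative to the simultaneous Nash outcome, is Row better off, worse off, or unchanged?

unchanged

Row best-responds to each possible Player 2 move:
- L: Row compares 10, -3, -4 and picks T; Player 2 would get -1.
- C: Row compares 7, -5, 3 and picks T; Player 2 would get 6.
- R: Row compares 9, 3, -2 and picks T; Player 2 would get 2.
Among -1, 6, 2, the best is 6 at C. Subgame-perfect outcome: (T, C) with payoffs (7, 6).
Now find the simultaneous Nash equilibrium.
Row's best replies: L→T; C→T; R→T.
Player 2's best replies: T→C; M→L; B→R.
Only (T, C) has each player best-responding; Nash payoffs (7, 6).
Row earns 7 sequentially versus 7 at the Nash outcome: unchanged.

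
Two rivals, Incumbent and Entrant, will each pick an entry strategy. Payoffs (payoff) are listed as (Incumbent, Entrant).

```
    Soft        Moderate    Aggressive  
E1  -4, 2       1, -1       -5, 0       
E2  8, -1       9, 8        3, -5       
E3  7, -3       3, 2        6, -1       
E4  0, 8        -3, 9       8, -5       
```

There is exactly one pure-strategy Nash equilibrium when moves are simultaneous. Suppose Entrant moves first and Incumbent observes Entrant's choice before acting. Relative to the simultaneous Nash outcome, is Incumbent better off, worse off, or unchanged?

unchanged

Work backward from Incumbent's decision.
- Soft → Incumbent plays E2 (best of -4, 8, 7, 0); Entrant gets -1.
- Moderate → Incumbent plays E2 (best of 1, 9, 3, -3); Entrant gets 8.
- Aggressive → Incumbent plays E4 (best of -5, 3, 6, 8); Entrant gets -5.
Maximizing over -1, 8, -5, Entrant chooses Moderate. Subgame-perfect outcome: (E2, Moderate) with payoffs (9, 8).
Under simultaneous play:
Incumbent's best replies: Soft→E2; Moderate→E2; Aggressive→E4.
Entrant's best replies: E1→Soft; E2→Moderate; E3→Moderate; E4→Moderate.
Only (E2, Moderate) has each player best-responding; Nash payoffs (9, 8).
Incumbent earns 9 sequentially versus 9 at the Nash outcome: unchanged.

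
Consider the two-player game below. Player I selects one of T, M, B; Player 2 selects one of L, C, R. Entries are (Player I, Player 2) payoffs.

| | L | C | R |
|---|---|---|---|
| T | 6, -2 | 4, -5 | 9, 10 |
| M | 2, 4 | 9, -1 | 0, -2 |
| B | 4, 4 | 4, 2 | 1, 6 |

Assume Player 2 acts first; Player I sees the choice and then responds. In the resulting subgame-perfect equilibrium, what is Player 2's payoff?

10

Player I best-responds to each possible Player 2 move:
- L: Player I compares 6, 2, 4 and picks T; Player 2 would get -2.
- C: Player I compares 4, 9, 4 and picks M; Player 2 would get -1.
- R: Player I compares 9, 0, 1 and picks T; Player 2 would get 10.
Maximizing over -2, -1, 10, Player 2 chooses R. Subgame-perfect outcome: (T, R) with payoffs (9, 10).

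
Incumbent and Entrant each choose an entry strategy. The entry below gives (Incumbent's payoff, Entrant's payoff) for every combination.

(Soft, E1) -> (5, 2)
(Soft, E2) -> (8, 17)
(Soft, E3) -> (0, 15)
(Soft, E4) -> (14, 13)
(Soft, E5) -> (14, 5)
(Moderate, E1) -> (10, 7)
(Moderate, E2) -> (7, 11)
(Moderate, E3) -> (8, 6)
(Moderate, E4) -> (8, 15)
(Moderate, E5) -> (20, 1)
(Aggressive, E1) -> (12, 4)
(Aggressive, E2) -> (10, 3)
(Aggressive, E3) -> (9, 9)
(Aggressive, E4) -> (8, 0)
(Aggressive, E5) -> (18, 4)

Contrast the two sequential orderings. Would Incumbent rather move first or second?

If Incumbent leads: Entrant's best replies are Soft→E2, Moderate→E4, Aggressive→E3; Incumbent's induced payoffs 8, 8, 9; outcome (Aggressive, E3), payoffs (9, 9).
If Entrant leads: Incumbent's best replies are E1→Aggressive, E2→Aggressive, E3→Aggressive, E4→Soft, E5→Moderate; Entrant's induced payoffs 4, 3, 9, 13, 1; outcome (Soft, E4), payoffs (14, 13).
Incumbent gets 9 moving first and 14 moving second, so Incumbent prefers to move second.

second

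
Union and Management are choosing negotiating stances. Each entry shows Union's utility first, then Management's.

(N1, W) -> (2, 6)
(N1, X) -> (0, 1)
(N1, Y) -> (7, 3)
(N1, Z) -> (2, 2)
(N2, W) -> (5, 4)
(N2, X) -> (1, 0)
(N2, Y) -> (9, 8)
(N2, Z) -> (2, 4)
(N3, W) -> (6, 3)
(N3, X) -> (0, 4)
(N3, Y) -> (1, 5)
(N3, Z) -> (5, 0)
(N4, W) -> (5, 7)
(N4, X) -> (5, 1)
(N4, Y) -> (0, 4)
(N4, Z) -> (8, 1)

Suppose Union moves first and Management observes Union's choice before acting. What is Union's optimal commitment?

Management best-responds to each possible Union move:
- N1: BR = W, leader payoff 2.
- N2: BR = Y, leader payoff 9.
- N3: BR = Y, leader payoff 1.
- N4: BR = W, leader payoff 5.
Maximizing over 2, 9, 1, 5, Union chooses N2. Subgame-perfect outcome: (N2, Y) with payoffs (9, 8).

N2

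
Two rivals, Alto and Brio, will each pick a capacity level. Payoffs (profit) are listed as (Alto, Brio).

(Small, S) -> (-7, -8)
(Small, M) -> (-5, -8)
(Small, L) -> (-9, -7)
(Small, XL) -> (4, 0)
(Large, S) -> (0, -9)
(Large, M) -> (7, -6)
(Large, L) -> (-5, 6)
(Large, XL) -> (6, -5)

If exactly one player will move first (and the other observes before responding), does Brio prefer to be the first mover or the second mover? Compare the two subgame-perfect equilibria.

first

If Alto leads: Brio's best replies are Small→XL, Large→L; Alto's induced payoffs 4, -5; outcome (Small, XL), payoffs (4, 0).
If Brio leads: Alto's best replies are S→Large, M→Large, L→Large, XL→Large; Brio's induced payoffs -9, -6, 6, -5; outcome (Large, L), payoffs (-5, 6).
Brio gets 6 moving first and 0 moving second, so Brio prefers to move first.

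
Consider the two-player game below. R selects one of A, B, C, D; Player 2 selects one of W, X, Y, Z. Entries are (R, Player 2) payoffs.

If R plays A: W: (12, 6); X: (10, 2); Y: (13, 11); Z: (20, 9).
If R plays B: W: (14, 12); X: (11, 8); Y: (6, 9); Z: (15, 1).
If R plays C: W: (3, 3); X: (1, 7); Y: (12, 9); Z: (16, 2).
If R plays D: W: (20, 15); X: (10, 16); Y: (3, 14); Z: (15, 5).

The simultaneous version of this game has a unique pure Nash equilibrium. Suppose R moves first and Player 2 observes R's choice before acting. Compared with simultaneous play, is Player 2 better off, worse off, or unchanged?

better off

Backward induction with R moving first.
- A: BR = Y, leader payoff 13.
- B: BR = W, leader payoff 14.
- C: BR = Y, leader payoff 12.
- D: BR = X, leader payoff 10.
R's induced payoffs are 13, 14, 12, 10, so R commits to B. Subgame-perfect outcome: (B, W) with payoffs (14, 12).
Under simultaneous play:
R's best replies: W→D; X→B; Y→A; Z→A.
Player 2's best replies: A→Y; B→W; C→Y; D→X.
The unique mutual best reply is (A, Y), giving (13, 11).
Player 2 earns 12 sequentially versus 11 at the Nash outcome: better off.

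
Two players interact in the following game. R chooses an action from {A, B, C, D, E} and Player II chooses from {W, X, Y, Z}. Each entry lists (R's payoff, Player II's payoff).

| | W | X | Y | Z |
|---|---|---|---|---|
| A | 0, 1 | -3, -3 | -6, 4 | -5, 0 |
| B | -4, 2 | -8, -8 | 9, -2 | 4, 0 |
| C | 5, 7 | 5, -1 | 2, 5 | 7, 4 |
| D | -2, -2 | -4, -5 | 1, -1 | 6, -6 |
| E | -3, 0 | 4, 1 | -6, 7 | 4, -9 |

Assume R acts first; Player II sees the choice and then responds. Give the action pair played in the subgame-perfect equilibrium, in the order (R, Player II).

(C, W)

Solve by backward induction (R leads).
- A: BR = Y, leader payoff -6.
- B: BR = W, leader payoff -4.
- C: BR = W, leader payoff 5.
- D: BR = Y, leader payoff 1.
- E: BR = Y, leader payoff -6.
R's induced payoffs are -6, -4, 5, 1, -6, so R commits to C. Subgame-perfect outcome: (C, W) with payoffs (5, 7).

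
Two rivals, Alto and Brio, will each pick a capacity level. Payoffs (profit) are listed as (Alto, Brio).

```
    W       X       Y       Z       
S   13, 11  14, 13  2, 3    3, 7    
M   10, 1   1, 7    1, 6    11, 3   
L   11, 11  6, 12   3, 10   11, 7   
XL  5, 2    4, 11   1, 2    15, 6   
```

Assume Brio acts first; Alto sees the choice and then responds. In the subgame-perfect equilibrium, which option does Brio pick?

Work backward from Alto's decision.
- W: Alto compares 13, 10, 11, 5 and picks S; Brio would get 11.
- X: Alto compares 14, 1, 6, 4 and picks S; Brio would get 13.
- Y: Alto compares 2, 1, 3, 1 and picks L; Brio would get 10.
- Z: Alto compares 3, 11, 11, 15 and picks XL; Brio would get 6.
Among 11, 13, 10, 6, the best is 13 at X. Subgame-perfect outcome: (S, X) with payoffs (14, 13).

X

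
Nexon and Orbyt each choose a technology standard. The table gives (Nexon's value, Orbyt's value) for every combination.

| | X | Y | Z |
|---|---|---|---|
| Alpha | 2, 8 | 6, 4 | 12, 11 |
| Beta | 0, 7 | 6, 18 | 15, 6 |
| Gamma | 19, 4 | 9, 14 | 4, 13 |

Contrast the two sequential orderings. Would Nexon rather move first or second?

If Nexon leads: Orbyt's best replies are Alpha→Z, Beta→Y, Gamma→Y; Nexon's induced payoffs 12, 6, 9; outcome (Alpha, Z), payoffs (12, 11).
If Orbyt leads: Nexon's best replies are X→Gamma, Y→Gamma, Z→Beta; Orbyt's induced payoffs 4, 14, 6; outcome (Gamma, Y), payoffs (9, 14).
Nexon gets 12 moving first and 9 moving second, so Nexon prefers to move first.

first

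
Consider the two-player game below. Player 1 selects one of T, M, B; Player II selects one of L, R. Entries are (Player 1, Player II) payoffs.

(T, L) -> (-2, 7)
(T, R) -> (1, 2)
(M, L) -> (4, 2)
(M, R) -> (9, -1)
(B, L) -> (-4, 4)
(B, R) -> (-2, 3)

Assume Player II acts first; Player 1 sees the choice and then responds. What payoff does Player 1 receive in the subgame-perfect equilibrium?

Work backward from Player 1's decision.
- L → Player 1 plays M (best of -2, 4, -4); Player II gets 2.
- R → Player 1 plays M (best of 1, 9, -2); Player II gets -1.
Maximizing over 2, -1, Player II chooses L. Subgame-perfect outcome: (M, L) with payoffs (4, 2).

4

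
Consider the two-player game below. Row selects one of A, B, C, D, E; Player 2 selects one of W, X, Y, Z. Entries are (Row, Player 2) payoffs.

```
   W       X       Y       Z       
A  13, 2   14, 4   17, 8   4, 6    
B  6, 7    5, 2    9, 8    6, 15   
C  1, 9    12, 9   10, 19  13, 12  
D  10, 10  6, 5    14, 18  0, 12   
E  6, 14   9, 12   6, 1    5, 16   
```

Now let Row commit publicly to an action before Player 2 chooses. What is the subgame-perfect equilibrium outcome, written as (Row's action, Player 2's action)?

Solve by backward induction (Row leads).
- A: Player 2 compares 2, 4, 8, 6 and picks Y; Row would get 17.
- B: Player 2 compares 7, 2, 8, 15 and picks Z; Row would get 6.
- C: Player 2 compares 9, 9, 19, 12 and picks Y; Row would get 10.
- D: Player 2 compares 10, 5, 18, 12 and picks Y; Row would get 14.
- E: Player 2 compares 14, 12, 1, 16 and picks Z; Row would get 5.
Maximizing over 17, 6, 10, 14, 5, Row chooses A. Subgame-perfect outcome: (A, Y) with payoffs (17, 8).

(A, Y)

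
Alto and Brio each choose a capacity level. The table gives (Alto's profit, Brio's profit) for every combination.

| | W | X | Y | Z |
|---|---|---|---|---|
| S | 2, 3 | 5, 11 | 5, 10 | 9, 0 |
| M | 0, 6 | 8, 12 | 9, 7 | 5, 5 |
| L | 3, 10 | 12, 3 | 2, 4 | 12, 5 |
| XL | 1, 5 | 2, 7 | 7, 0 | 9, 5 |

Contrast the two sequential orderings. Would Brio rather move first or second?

second

If Alto leads: Brio's best replies are S→X, M→X, L→W, XL→X; Alto's induced payoffs 5, 8, 3, 2; outcome (M, X), payoffs (8, 12).
If Brio leads: Alto's best replies are W→L, X→L, Y→M, Z→L; Brio's induced payoffs 10, 3, 7, 5; outcome (L, W), payoffs (3, 10).
Brio gets 10 moving first and 12 moving second, so Brio prefers to move second.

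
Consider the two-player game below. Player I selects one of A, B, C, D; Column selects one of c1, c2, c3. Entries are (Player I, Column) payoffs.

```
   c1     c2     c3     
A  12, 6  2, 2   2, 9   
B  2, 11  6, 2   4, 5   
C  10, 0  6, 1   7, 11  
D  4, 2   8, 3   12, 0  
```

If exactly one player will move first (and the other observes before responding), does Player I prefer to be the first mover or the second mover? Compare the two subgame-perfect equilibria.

If Player I leads: Column's best replies are A→c3, B→c1, C→c3, D→c2; Player I's induced payoffs 2, 2, 7, 8; outcome (D, c2), payoffs (8, 3).
If Column leads: Player I's best replies are c1→A, c2→D, c3→D; Column's induced payoffs 6, 3, 0; outcome (A, c1), payoffs (12, 6).
Player I gets 8 moving first and 12 moving second, so Player I prefers to move second.

second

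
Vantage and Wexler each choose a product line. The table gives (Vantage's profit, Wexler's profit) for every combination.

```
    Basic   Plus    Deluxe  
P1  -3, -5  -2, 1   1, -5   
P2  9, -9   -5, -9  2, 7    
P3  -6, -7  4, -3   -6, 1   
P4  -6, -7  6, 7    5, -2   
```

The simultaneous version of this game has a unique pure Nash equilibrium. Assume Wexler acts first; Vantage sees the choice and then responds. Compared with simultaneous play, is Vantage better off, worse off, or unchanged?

Work backward from Vantage's decision.
- Basic: Vantage compares -3, 9, -6, -6 and picks P2; Wexler would get -9.
- Plus: Vantage compares -2, -5, 4, 6 and picks P4; Wexler would get 7.
- Deluxe: Vantage compares 1, 2, -6, 5 and picks P4; Wexler would get -2.
Wexler's induced payoffs are -9, 7, -2, so Wexler commits to Plus. Subgame-perfect outcome: (P4, Plus) with payoffs (6, 7).
For the simultaneous game, intersect best replies.
Vantage's best replies: Basic→P2; Plus→P4; Deluxe→P4.
Wexler's best replies: P1→Plus; P2→Deluxe; P3→Deluxe; P4→Plus.
The unique mutual best reply is (P4, Plus), giving (6, 7).
Vantage earns 6 sequentially versus 6 at the Nash outcome: unchanged.

unchanged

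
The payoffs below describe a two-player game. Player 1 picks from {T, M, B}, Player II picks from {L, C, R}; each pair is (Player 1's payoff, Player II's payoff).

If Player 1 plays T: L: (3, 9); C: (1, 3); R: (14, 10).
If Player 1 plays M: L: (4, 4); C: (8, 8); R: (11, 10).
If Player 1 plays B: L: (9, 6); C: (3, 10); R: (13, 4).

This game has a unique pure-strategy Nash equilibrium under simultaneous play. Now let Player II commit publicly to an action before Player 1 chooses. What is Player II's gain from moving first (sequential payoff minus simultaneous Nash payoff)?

0

Player 1 best-responds to each possible Player II move:
- L → Player 1 plays B (best of 3, 4, 9); Player II gets 6.
- C → Player 1 plays M (best of 1, 8, 3); Player II gets 8.
- R → Player 1 plays T (best of 14, 11, 13); Player II gets 10.
Player II's induced payoffs are 6, 8, 10, so Player II commits to R. Subgame-perfect outcome: (T, R) with payoffs (14, 10).
For the simultaneous game, intersect best replies.
Player 1's best replies: L→B; C→M; R→T.
Player II's best replies: T→R; M→R; B→C.
The unique mutual best reply is (T, R), giving (14, 10).
Player II's commitment gain: 10 − 10 = 0.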